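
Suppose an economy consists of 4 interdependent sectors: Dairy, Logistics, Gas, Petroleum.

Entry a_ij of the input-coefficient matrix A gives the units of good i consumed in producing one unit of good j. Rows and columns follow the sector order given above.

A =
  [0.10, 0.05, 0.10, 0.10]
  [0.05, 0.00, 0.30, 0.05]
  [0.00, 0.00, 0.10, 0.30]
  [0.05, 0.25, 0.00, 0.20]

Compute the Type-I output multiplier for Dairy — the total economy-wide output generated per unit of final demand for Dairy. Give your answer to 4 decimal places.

m_1 = 1.3224

I − A =
  [   0.90    -0.05    -0.10    -0.10]
  [  -0.05     1.00    -0.30    -0.05]
  [   0.00     0.00     0.90    -0.30]
  [  -0.05    -0.25     0.00     0.80]
Compute the cofactors C_ij = (−1)^(i+j)·(3×3 minor ij) of I−A; the adjugate is their transpose:
adj(I−A) = Cᵀ =
  [ 0.686250   0.066000   0.098250   0.126750]
  [ 0.042750   0.642000   0.218750   0.127500]
  [ 0.018750   0.068250   0.700375   0.269250]
  [ 0.056250   0.204750   0.074500   0.807750]
det(I−A) = Σ_j (I−A)_1j·C_1j = (0.90)(0.686250) + (-0.05)(0.042750) + (-0.10)(0.018750) + (-0.10)(0.056250) = 0.6079875
(I − A)⁻¹ = adj(I−A) / det(I−A) ≈
  [   1.12872     0.10855     0.16160     0.20847]
  [   0.07031     1.05594     0.35979     0.20971]
  [   0.03084     0.11226     1.15196     0.44285]
  [   0.09252     0.33677     0.12254     1.32856]
The output multiplier for sector j is the column-j sum of the Leontief inverse (I − A)⁻¹ = adj(I−A) / det(I−A).
Column 1 of adj(I−A): (0.686250, 0.042750, 0.018750, 0.056250); det(I−A) = 0.6079875.
m_1 = (0.686250 + 0.042750 + 0.018750 + 0.056250) / 0.6079875 = 0.804 / 0.6079875 ≈ 1.3224.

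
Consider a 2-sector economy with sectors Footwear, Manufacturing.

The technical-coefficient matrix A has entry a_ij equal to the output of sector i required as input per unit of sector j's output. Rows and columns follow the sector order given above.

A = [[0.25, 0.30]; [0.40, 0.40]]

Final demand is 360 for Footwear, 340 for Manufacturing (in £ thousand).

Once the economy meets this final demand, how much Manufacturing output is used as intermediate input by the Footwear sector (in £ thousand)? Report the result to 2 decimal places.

z_MF = 385.45

I − A =
  [   0.75    -0.30]
  [  -0.40     0.60]
det(I−A) = (0.75)(0.60) − (-0.30)(-0.40) = 0.3300
adj(I−A) = [[0.60, 0.30], [0.40, 0.75]]
(I − A)⁻¹ = adj(I−A) / det(I−A) ≈
  [   1.8182     0.9091]
  [   1.2121     2.2727]
First solve x = (I − A)⁻¹ d = adj(I−A)·d / det(I−A); in particular x_F = (0.60·360 + 0.30·340) / 0.3300 = 318.00 / 0.3300 ≈ 963.6364.
Intermediate flow from M to F: z_MF = a_MF · x_F = 0.40 × 318.00 / 0.3300 = 127.20 / 0.3300 ≈ 385.45.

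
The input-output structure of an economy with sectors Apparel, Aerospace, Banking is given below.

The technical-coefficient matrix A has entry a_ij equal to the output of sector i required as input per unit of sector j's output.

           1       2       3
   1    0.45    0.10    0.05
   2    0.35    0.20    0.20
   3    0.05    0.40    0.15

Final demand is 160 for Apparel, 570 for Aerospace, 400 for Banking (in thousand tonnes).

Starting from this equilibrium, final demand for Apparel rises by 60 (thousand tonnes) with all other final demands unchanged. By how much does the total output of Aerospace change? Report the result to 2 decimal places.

Δx_2 = 63.57

I − A =
  [   0.55    -0.10    -0.05]
  [  -0.35     0.80    -0.20]
  [  -0.05    -0.40     0.85]
Cofactors of I−A, C_ij = (−1)^(i+j)·(minor ij) (rows/columns in the sector order above):
  C_11 = (0.80)(0.85) − (-0.20)(-0.40) = 0.6000
  C_12 = −[(-0.35)(0.85) − (-0.20)(-0.05)] = 0.3075
  C_13 = (-0.35)(-0.40) − (0.80)(-0.05) = 0.1800
  C_21 = −[(-0.10)(0.85) − (-0.05)(-0.40)] = 0.1050
  C_22 = (0.55)(0.85) − (-0.05)(-0.05) = 0.4650
  C_23 = −[(0.55)(-0.40) − (-0.10)(-0.05)] = 0.2250
  C_31 = (-0.10)(-0.20) − (-0.05)(0.80) = 0.0600
  C_32 = −[(0.55)(-0.20) − (-0.05)(-0.35)] = 0.1275
  C_33 = (0.55)(0.80) − (-0.10)(-0.35) = 0.4050
det(I−A) = Σ_j (I−A)_1j·C_1j = (0.55)(0.6000) + (-0.10)(0.3075) + (-0.05)(0.1800) = 0.29025
adj(I−A) = Cᵀ =
  [ 0.6000   0.1050   0.0600]
  [ 0.3075   0.4650   0.1275]
  [ 0.1800   0.2250   0.4050]
(I − A)⁻¹ = adj(I−A) / det(I−A) ≈
  [   2.0672     0.3618     0.2067]
  [   1.0594     1.6021     0.4393]
  [   0.6202     0.7752     1.3953]
Δx = (I − A)⁻¹ Δd with Δd having +60 in the Apparel component and 0 elsewhere.
So Δx_2 = L_21 · (+60), where L_21 = adj(I−A)_21 / det(I−A) = 0.3075 / 0.29025.
Δx_2 = 0.3075 × (+60) / 0.29025 = 18.45 / 0.29025 ≈ 63.57.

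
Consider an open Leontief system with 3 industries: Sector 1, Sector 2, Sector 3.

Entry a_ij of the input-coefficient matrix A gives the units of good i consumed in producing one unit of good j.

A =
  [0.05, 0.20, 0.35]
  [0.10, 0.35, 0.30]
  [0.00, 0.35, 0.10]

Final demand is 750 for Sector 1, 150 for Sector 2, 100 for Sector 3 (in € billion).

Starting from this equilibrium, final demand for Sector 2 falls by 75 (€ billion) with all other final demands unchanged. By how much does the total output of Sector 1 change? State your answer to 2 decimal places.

Δx_1 = -53.29

I − A =
  [   0.95    -0.20    -0.35]
  [  -0.10     0.65    -0.30]
  [   0.00    -0.35     0.90]
Cofactors of I−A, C_ij = (−1)^(i+j)·(minor ij) (rows/columns in the sector order above):
  C_11 = (0.65)(0.90) − (-0.30)(-0.35) = 0.4800
  C_12 = −[(-0.10)(0.90) − (-0.30)(0.00)] = 0.0900
  C_13 = (-0.10)(-0.35) − (0.65)(0.00) = 0.0350
  C_21 = −[(-0.20)(0.90) − (-0.35)(-0.35)] = 0.3025
  C_22 = (0.95)(0.90) − (-0.35)(0.00) = 0.8550
  C_23 = −[(0.95)(-0.35) − (-0.20)(0.00)] = 0.3325
  C_31 = (-0.20)(-0.30) − (-0.35)(0.65) = 0.2875
  C_32 = −[(0.95)(-0.30) − (-0.35)(-0.10)] = 0.3200
  C_33 = (0.95)(0.65) − (-0.20)(-0.10) = 0.5975
det(I−A) = Σ_j (I−A)_1j·C_1j = (0.95)(0.4800) + (-0.20)(0.0900) + (-0.35)(0.0350) = 0.42575
adj(I−A) = Cᵀ =
  [ 0.4800   0.3025   0.2875]
  [ 0.0900   0.8550   0.3200]
  [ 0.0350   0.3325   0.5975]
(I − A)⁻¹ = adj(I−A) / det(I−A) ≈
  [   1.1274     0.7105     0.6753]
  [   0.2114     2.0082     0.7516]
  [   0.0822     0.7810     1.4034]
Δx = (I − A)⁻¹ Δd with Δd having -75 in the Sector 2 component and 0 elsewhere.
So Δx_1 = L_12 · (-75), where L_12 = adj(I−A)_12 / det(I−A) = 0.3025 / 0.42575.
Δx_1 = 0.3025 × (-75) / 0.42575 = -22.6875 / 0.42575 ≈ -53.29.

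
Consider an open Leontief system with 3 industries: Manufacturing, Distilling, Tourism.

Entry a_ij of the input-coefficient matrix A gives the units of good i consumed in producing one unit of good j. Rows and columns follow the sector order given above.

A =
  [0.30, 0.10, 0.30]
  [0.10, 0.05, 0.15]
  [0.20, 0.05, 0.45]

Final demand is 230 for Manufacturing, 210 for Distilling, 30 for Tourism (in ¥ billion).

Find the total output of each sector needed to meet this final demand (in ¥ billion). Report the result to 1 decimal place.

I − A =
  [   0.70    -0.10    -0.30]
  [  -0.10     0.95    -0.15]
  [  -0.20    -0.05     0.55]
Cofactors of I−A, C_ij = (−1)^(i+j)·(minor ij) (rows/columns in the sector order above):
  C_11 = (0.95)(0.55) − (-0.15)(-0.05) = 0.5150
  C_12 = −[(-0.10)(0.55) − (-0.15)(-0.20)] = 0.0850
  C_13 = (-0.10)(-0.05) − (0.95)(-0.20) = 0.1950
  C_21 = −[(-0.10)(0.55) − (-0.30)(-0.05)] = 0.0700
  C_22 = (0.70)(0.55) − (-0.30)(-0.20) = 0.3250
  C_23 = −[(0.70)(-0.05) − (-0.10)(-0.20)] = 0.0550
  C_31 = (-0.10)(-0.15) − (-0.30)(0.95) = 0.3000
  C_32 = −[(0.70)(-0.15) − (-0.30)(-0.10)] = 0.1350
  C_33 = (0.70)(0.95) − (-0.10)(-0.10) = 0.6550
det(I−A) = Σ_j (I−A)_1j·C_1j = (0.70)(0.5150) + (-0.10)(0.0850) + (-0.30)(0.1950) = 0.2935
adj(I−A) = Cᵀ =
  [ 0.5150   0.0700   0.3000]
  [ 0.0850   0.3250   0.1350]
  [ 0.1950   0.0550   0.6550]
(I − A)⁻¹ = adj(I−A) / det(I−A) ≈
  [   1.7547     0.2385     1.0221]
  [   0.2896     1.1073     0.4600]
  [   0.6644     0.1874     2.2317]
x = (I − A)⁻¹ d = adj(I−A)·d / det(I−A), with det(I−A) = 0.2935:
  x_M = (0.5150·230 + 0.0700·210 + 0.3000·30) / 0.2935 = 142.15 / 0.2935 ≈ 484.3
  x_D = (0.0850·230 + 0.3250·210 + 0.1350·30) / 0.2935 = 91.85 / 0.2935 ≈ 312.9
  x_T = (0.1950·230 + 0.0550·210 + 0.6550·30) / 0.2935 = 76.05 / 0.2935 ≈ 259.1

x_M = 484.3, x_D = 312.9, x_T = 259.1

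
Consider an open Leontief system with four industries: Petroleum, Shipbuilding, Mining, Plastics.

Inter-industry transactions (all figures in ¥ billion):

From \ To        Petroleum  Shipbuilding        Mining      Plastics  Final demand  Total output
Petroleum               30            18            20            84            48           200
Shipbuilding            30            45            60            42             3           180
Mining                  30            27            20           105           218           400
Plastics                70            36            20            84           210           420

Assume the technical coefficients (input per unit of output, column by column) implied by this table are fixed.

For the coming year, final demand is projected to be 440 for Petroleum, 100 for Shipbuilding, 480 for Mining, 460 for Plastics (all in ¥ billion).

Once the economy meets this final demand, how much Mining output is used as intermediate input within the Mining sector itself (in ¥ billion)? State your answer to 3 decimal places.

z_33 = 54.722

Technical coefficients a_ij = z_ij / X_j:
  a_11 = 30/200 = 0.15, a_21 = 30/200 = 0.15, a_31 = 30/200 = 0.15, a_41 = 70/200 = 0.35
  a_12 = 18/180 = 0.10, a_22 = 45/180 = 0.25, a_32 = 27/180 = 0.15, a_42 = 36/180 = 0.20
  a_13 = 20/400 = 0.05, a_23 = 60/400 = 0.15, a_33 = 20/400 = 0.05, a_43 = 20/400 = 0.05
  a_14 = 84/420 = 0.20, a_24 = 42/420 = 0.10, a_34 = 105/420 = 0.25, a_44 = 84/420 = 0.20
I − A =
  [   0.85    -0.10    -0.05    -0.20]
  [  -0.15     0.75    -0.15    -0.10]
  [  -0.15    -0.15     0.95    -0.25]
  [  -0.35    -0.20    -0.05     0.80]
Compute the cofactors C_ij = (−1)^(i+j)·(3×3 minor ij) of I−A; the adjugate is their transpose:
adj(I−A) = Cᵀ =
  [ 0.515375   0.122750   0.055000   0.161375]
  [ 0.177250   0.557000   0.105000   0.146750]
  [ 0.183375   0.160750   0.419000   0.196875]
  [ 0.281250   0.203000   0.076500   0.563250]
det(I−A) = Σ_j (I−A)_1j·C_1j = (0.85)(0.515375) + (-0.10)(0.177250) + (-0.05)(0.183375) + (-0.20)(0.281250) = 0.354925
(I − A)⁻¹ = adj(I−A) / det(I−A) ≈
  [   1.4521     0.3458     0.1550     0.4547]
  [   0.4994     1.5693     0.2958     0.4135]
  [   0.5167     0.4529     1.1805     0.5547]
  [   0.7924     0.5720     0.2155     1.5870]
First solve x = (I − A)⁻¹ d = adj(I−A)·d / det(I−A); in particular x_3 = (0.183375·440 + 0.160750·100 + 0.419000·480 + 0.196875·460) / 0.354925 = 388.4425 / 0.354925 ≈ 1094.43544.
Intermediate flow from 3 to 3: z_33 = a_33 · x_3 = 0.05 × 388.4425 / 0.354925 = 19.422125 / 0.354925 ≈ 54.722.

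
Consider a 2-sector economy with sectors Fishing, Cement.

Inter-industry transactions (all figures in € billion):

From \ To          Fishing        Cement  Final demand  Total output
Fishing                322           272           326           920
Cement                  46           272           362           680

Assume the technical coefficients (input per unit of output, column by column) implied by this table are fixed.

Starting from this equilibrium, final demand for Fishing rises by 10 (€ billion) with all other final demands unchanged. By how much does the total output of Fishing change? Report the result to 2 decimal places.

Δx_F = 16.22

Technical coefficients a_ij = z_ij / X_j:
  a_FF = 322/920 = 0.35, a_CF = 46/920 = 0.05
  a_FC = 272/680 = 0.40, a_CC = 272/680 = 0.40
I − A =
  [   0.65    -0.40]
  [  -0.05     0.60]
det(I−A) = (0.65)(0.60) − (-0.40)(-0.05) = 0.3700
adj(I−A) = [[0.60, 0.40], [0.05, 0.65]]
(I − A)⁻¹ = adj(I−A) / det(I−A) ≈
  [   1.6216     1.0811]
  [   0.1351     1.7568]
Δx = (I − A)⁻¹ Δd with Δd having +10 in the Fishing component and 0 elsewhere.
So Δx_F = L_FF · (+10), where L_FF = adj(I−A)_FF / det(I−A) = 0.60 / 0.3700.
Δx_F = 0.60 × (+10) / 0.3700 = 6.00 / 0.3700 ≈ 16.22.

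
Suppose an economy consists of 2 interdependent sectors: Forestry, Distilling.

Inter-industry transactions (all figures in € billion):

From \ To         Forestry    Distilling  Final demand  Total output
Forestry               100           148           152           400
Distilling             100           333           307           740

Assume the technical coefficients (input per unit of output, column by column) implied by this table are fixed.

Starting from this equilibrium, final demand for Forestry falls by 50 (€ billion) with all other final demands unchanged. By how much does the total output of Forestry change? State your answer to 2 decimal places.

Technical coefficients a_ij = z_ij / X_j:
  a_FF = 100/400 = 0.25, a_DF = 100/400 = 0.25
  a_FD = 148/740 = 0.20, a_DD = 333/740 = 0.45
I − A =
  [   0.75    -0.20]
  [  -0.25     0.55]
det(I−A) = (0.75)(0.55) − (-0.20)(-0.25) = 0.3625
adj(I−A) = [[0.55, 0.20], [0.25, 0.75]]
(I − A)⁻¹ = adj(I−A) / det(I−A) ≈
  [   1.5172     0.5517]
  [   0.6897     2.0690]
Δx = (I − A)⁻¹ Δd with Δd having -50 in the Forestry component and 0 elsewhere.
So Δx_F = L_FF · (-50), where L_FF = adj(I−A)_FF / det(I−A) = 0.55 / 0.3625.
Δx_F = 0.55 × (-50) / 0.3625 = -27.50 / 0.3625 ≈ -75.86.

Δx_F = -75.86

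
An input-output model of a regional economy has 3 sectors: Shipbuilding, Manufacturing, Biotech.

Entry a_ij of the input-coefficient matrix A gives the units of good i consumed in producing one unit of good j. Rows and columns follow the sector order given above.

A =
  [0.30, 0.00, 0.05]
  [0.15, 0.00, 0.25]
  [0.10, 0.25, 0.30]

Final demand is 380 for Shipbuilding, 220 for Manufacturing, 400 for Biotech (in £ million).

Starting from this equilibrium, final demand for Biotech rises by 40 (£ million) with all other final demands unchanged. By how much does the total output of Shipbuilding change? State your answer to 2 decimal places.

I − A =
  [   0.70     0.00    -0.05]
  [  -0.15     1.00    -0.25]
  [  -0.10    -0.25     0.70]
Cofactors of I−A, C_ij = (−1)^(i+j)·(minor ij) (rows/columns in the sector order above):
  C_11 = (1.00)(0.70) − (-0.25)(-0.25) = 0.6375
  C_12 = −[(-0.15)(0.70) − (-0.25)(-0.10)] = 0.1300
  C_13 = (-0.15)(-0.25) − (1.00)(-0.10) = 0.1375
  C_21 = −[(0.00)(0.70) − (-0.05)(-0.25)] = 0.0125
  C_22 = (0.70)(0.70) − (-0.05)(-0.10) = 0.4850
  C_23 = −[(0.70)(-0.25) − (0.00)(-0.10)] = 0.1750
  C_31 = (0.00)(-0.25) − (-0.05)(1.00) = 0.0500
  C_32 = −[(0.70)(-0.25) − (-0.05)(-0.15)] = 0.1825
  C_33 = (0.70)(1.00) − (0.00)(-0.15) = 0.7000
det(I−A) = Σ_j (I−A)_1j·C_1j = (0.70)(0.6375) + (0.00)(0.1300) + (-0.05)(0.1375) = 0.439375
adj(I−A) = Cᵀ =
  [ 0.6375   0.0125   0.0500]
  [ 0.1300   0.4850   0.1825]
  [ 0.1375   0.1750   0.7000]
(I − A)⁻¹ = adj(I−A) / det(I−A) ≈
  [   1.4509     0.0284     0.1138]
  [   0.2959     1.1038     0.4154]
  [   0.3129     0.3983     1.5932]
Δx = (I − A)⁻¹ Δd with Δd having +40 in the Biotech component and 0 elsewhere.
So Δx_1 = L_13 · (+40), where L_13 = adj(I−A)_13 / det(I−A) = 0.0500 / 0.439375.
Δx_1 = 0.0500 × (+40) / 0.439375 = 2.00 / 0.439375 ≈ 4.55.

Δx_1 = 4.55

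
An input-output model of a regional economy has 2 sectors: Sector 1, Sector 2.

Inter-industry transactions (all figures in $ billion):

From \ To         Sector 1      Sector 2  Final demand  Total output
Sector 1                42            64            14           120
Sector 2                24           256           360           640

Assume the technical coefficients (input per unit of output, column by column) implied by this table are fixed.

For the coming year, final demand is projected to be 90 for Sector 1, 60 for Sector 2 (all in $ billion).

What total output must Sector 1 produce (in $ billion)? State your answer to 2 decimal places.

Technical coefficients a_ij = z_ij / X_j:
  a_11 = 42/120 = 0.35, a_21 = 24/120 = 0.20
  a_12 = 64/640 = 0.10, a_22 = 256/640 = 0.40
I − A =
  [   0.65    -0.10]
  [  -0.20     0.60]
det(I−A) = (0.65)(0.60) − (-0.10)(-0.20) = 0.3700
adj(I−A) = [[0.60, 0.10], [0.20, 0.65]]
(I − A)⁻¹ = adj(I−A) / det(I−A) ≈
  [   1.6216     0.2703]
  [   0.5405     1.7568]
x = (I − A)⁻¹ d = adj(I−A)·d / det(I−A), with det(I−A) = 0.3700:
  x_1 = (0.60·90 + 0.10·60) / 0.3700 = 60.00 / 0.3700 ≈ 162.16
  x_2 = (0.20·90 + 0.65·60) / 0.3700 = 57.00 / 0.3700 ≈ 154.05

x_1 = 162.16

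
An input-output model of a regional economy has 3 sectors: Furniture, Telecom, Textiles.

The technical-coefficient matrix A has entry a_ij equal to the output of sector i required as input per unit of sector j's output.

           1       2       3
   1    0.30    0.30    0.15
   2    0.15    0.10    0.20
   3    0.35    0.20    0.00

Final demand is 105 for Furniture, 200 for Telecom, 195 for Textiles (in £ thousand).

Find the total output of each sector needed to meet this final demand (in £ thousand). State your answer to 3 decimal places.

x_1 = 401.291, x_2 = 380.563, x_3 = 411.564

I − A =
  [   0.70    -0.30    -0.15]
  [  -0.15     0.90    -0.20]
  [  -0.35    -0.20     1.00]
Cofactors of I−A, C_ij = (−1)^(i+j)·(minor ij) (rows/columns in the sector order above):
  C_11 = (0.90)(1.00) − (-0.20)(-0.20) = 0.8600
  C_12 = −[(-0.15)(1.00) − (-0.20)(-0.35)] = 0.2200
  C_13 = (-0.15)(-0.20) − (0.90)(-0.35) = 0.3450
  C_21 = −[(-0.30)(1.00) − (-0.15)(-0.20)] = 0.3300
  C_22 = (0.70)(1.00) − (-0.15)(-0.35) = 0.6475
  C_23 = −[(0.70)(-0.20) − (-0.30)(-0.35)] = 0.2450
  C_31 = (-0.30)(-0.20) − (-0.15)(0.90) = 0.1950
  C_32 = −[(0.70)(-0.20) − (-0.15)(-0.15)] = 0.1625
  C_33 = (0.70)(0.90) − (-0.30)(-0.15) = 0.5850
det(I−A) = Σ_j (I−A)_1j·C_1j = (0.70)(0.8600) + (-0.30)(0.2200) + (-0.15)(0.3450) = 0.48425
adj(I−A) = Cᵀ =
  [ 0.8600   0.3300   0.1950]
  [ 0.2200   0.6475   0.1625]
  [ 0.3450   0.2450   0.5850]
(I − A)⁻¹ = adj(I−A) / det(I−A) ≈
  [   1.7759     0.6815     0.4027]
  [   0.4543     1.3371     0.3356]
  [   0.7124     0.5059     1.2081]
x = (I − A)⁻¹ d = adj(I−A)·d / det(I−A), with det(I−A) = 0.48425:
  x_1 = (0.8600·105 + 0.3300·200 + 0.1950·195) / 0.48425 = 194.325 / 0.48425 ≈ 401.291
  x_2 = (0.2200·105 + 0.6475·200 + 0.1625·195) / 0.48425 = 184.2875 / 0.48425 ≈ 380.563
  x_3 = (0.3450·105 + 0.2450·200 + 0.5850·195) / 0.48425 = 199.30 / 0.48425 ≈ 411.564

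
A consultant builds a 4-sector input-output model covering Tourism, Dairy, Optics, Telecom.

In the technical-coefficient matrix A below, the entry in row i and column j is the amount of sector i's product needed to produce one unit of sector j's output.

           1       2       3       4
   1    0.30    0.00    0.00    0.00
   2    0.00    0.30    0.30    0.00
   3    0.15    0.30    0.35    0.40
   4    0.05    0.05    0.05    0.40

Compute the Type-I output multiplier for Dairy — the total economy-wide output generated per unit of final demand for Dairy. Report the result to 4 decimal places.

m_2 = 3.1030

I − A =
  [   0.70     0.00     0.00     0.00]
  [   0.00     0.70    -0.30     0.00]
  [  -0.15    -0.30     0.65    -0.40]
  [  -0.05    -0.05    -0.05     0.60]
Compute the cofactors C_ij = (−1)^(i+j)·(3×3 minor ij) of I−A; the adjugate is their transpose:
adj(I−A) = Cᵀ =
  [ 0.19900   0.00000   0.00000   0.00000]
  [ 0.03300   0.25900   0.12600   0.08400]
  [ 0.07700   0.14000   0.29400   0.19600]
  [ 0.02575   0.03325   0.03500   0.25550]
det(I−A) = Σ_j (I−A)_1j·C_1j = (0.70)(0.19900) + (0.00)(0.03300) + (0.00)(0.07700) + (0.00)(0.02575) = 0.1393
(I − A)⁻¹ = adj(I−A) / det(I−A) ≈
  [   1.42857     0.00000     0.00000     0.00000]
  [   0.23690     1.85930     0.90452     0.60302]
  [   0.55276     1.00503     2.11055     1.40704]
  [   0.18485     0.23869     0.25126     1.83417]
The output multiplier for sector j is the column-j sum of the Leontief inverse (I − A)⁻¹ = adj(I−A) / det(I−A).
Column 2 of adj(I−A): (0.00000, 0.25900, 0.14000, 0.03325); det(I−A) = 0.1393.
m_2 = (0.00000 + 0.25900 + 0.14000 + 0.03325) / 0.1393 = 0.43225 / 0.1393 ≈ 3.1030.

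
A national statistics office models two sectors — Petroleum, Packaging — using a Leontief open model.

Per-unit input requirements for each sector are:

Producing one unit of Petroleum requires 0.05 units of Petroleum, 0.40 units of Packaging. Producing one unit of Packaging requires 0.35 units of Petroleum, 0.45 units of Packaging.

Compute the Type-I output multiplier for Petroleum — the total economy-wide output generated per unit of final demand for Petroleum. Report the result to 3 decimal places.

m_1 = 2.484

I − A =
  [   0.95    -0.35]
  [  -0.40     0.55]
det(I−A) = (0.95)(0.55) − (-0.35)(-0.40) = 0.3825
adj(I−A) = [[0.55, 0.35], [0.40, 0.95]]
(I − A)⁻¹ = adj(I−A) / det(I−A) ≈
  [   1.4379     0.9150]
  [   1.0458     2.4837]
The output multiplier for sector j is the column-j sum of the Leontief inverse (I − A)⁻¹ = adj(I−A) / det(I−A).
Column 1 of adj(I−A): (0.55, 0.40); det(I−A) = 0.3825.
m_1 = (0.55 + 0.40) / 0.3825 = 0.95 / 0.3825 ≈ 2.484.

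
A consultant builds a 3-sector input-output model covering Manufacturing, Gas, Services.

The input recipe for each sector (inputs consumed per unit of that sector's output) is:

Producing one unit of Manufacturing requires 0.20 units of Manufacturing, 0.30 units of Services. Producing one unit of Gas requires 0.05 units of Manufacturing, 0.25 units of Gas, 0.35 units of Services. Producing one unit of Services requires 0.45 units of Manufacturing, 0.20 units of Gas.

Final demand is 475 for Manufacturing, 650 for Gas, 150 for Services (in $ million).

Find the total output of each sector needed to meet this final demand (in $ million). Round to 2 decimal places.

x_1 = 1159.75, x_2 = 1102.33, x_3 = 883.74

I − A =
  [   0.80    -0.05    -0.45]
  [   0.00     0.75    -0.20]
  [  -0.30    -0.35     1.00]
Cofactors of I−A, C_ij = (−1)^(i+j)·(minor ij) (rows/columns in the sector order above):
  C_11 = (0.75)(1.00) − (-0.20)(-0.35) = 0.6800
  C_12 = −[(0.00)(1.00) − (-0.20)(-0.30)] = 0.0600
  C_13 = (0.00)(-0.35) − (0.75)(-0.30) = 0.2250
  C_21 = −[(-0.05)(1.00) − (-0.45)(-0.35)] = 0.2075
  C_22 = (0.80)(1.00) − (-0.45)(-0.30) = 0.6650
  C_23 = −[(0.80)(-0.35) − (-0.05)(-0.30)] = 0.2950
  C_31 = (-0.05)(-0.20) − (-0.45)(0.75) = 0.3475
  C_32 = −[(0.80)(-0.20) − (-0.45)(0.00)] = 0.1600
  C_33 = (0.80)(0.75) − (-0.05)(0.00) = 0.6000
det(I−A) = Σ_j (I−A)_1j·C_1j = (0.80)(0.6800) + (-0.05)(0.0600) + (-0.45)(0.2250) = 0.43975
adj(I−A) = Cᵀ =
  [ 0.6800   0.2075   0.3475]
  [ 0.0600   0.6650   0.1600]
  [ 0.2250   0.2950   0.6000]
(I − A)⁻¹ = adj(I−A) / det(I−A) ≈
  [   1.5463     0.4719     0.7902]
  [   0.1364     1.5122     0.3638]
  [   0.5117     0.6708     1.3644]
x = (I − A)⁻¹ d = adj(I−A)·d / det(I−A), with det(I−A) = 0.43975:
  x_1 = (0.6800·475 + 0.2075·650 + 0.3475·150) / 0.43975 = 510.00 / 0.43975 ≈ 1159.75
  x_2 = (0.0600·475 + 0.6650·650 + 0.1600·150) / 0.43975 = 484.75 / 0.43975 ≈ 1102.33
  x_3 = (0.2250·475 + 0.2950·650 + 0.6000·150) / 0.43975 = 388.625 / 0.43975 ≈ 883.74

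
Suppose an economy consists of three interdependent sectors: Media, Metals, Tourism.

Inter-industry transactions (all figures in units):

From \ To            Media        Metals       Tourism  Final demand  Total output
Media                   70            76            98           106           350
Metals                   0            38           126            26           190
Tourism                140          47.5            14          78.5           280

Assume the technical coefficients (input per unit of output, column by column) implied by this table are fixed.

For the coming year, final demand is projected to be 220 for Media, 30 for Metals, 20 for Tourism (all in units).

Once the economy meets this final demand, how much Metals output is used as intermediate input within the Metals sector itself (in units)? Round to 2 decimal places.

z_22 = 39.16

Technical coefficients a_ij = z_ij / X_j:
  a_11 = 70/350 = 0.20, a_21 = 0/350 = 0.00, a_31 = 140/350 = 0.40
  a_12 = 76/190 = 0.40, a_22 = 38/190 = 0.20, a_32 = 47.5/190 = 0.25
  a_13 = 98/280 = 0.35, a_23 = 126/280 = 0.45, a_33 = 14/280 = 0.05
I − A =
  [   0.80    -0.40    -0.35]
  [   0.00     0.80    -0.45]
  [  -0.40    -0.25     0.95]
Cofactors of I−A, C_ij = (−1)^(i+j)·(minor ij) (rows/columns in the sector order above):
  C_11 = (0.80)(0.95) − (-0.45)(-0.25) = 0.6475
  C_12 = −[(0.00)(0.95) − (-0.45)(-0.40)] = 0.1800
  C_13 = (0.00)(-0.25) − (0.80)(-0.40) = 0.3200
  C_21 = −[(-0.40)(0.95) − (-0.35)(-0.25)] = 0.4675
  C_22 = (0.80)(0.95) − (-0.35)(-0.40) = 0.6200
  C_23 = −[(0.80)(-0.25) − (-0.40)(-0.40)] = 0.3600
  C_31 = (-0.40)(-0.45) − (-0.35)(0.80) = 0.4600
  C_32 = −[(0.80)(-0.45) − (-0.35)(0.00)] = 0.3600
  C_33 = (0.80)(0.80) − (-0.40)(0.00) = 0.6400
det(I−A) = Σ_j (I−A)_1j·C_1j = (0.80)(0.6475) + (-0.40)(0.1800) + (-0.35)(0.3200) = 0.3340
adj(I−A) = Cᵀ =
  [ 0.6475   0.4675   0.4600]
  [ 0.1800   0.6200   0.3600]
  [ 0.3200   0.3600   0.6400]
(I − A)⁻¹ = adj(I−A) / det(I−A) ≈
  [   1.9386     1.3997     1.3772]
  [   0.5389     1.8563     1.0778]
  [   0.9581     1.0778     1.9162]
First solve x = (I − A)⁻¹ d = adj(I−A)·d / det(I−A); in particular x_2 = (0.1800·220 + 0.6200·30 + 0.3600·20) / 0.3340 = 65.40 / 0.3340 ≈ 195.8084.
Intermediate flow from 2 to 2: z_22 = a_22 · x_2 = 0.20 × 65.40 / 0.3340 = 13.08 / 0.3340 ≈ 39.16.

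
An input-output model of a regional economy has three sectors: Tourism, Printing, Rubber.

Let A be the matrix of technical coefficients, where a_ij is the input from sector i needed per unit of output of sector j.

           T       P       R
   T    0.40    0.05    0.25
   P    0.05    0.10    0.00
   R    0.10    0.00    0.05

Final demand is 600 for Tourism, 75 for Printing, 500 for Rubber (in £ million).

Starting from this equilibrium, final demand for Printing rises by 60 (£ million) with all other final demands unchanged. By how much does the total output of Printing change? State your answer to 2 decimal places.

Δx_P = 66.99

I − A =
  [   0.60    -0.05    -0.25]
  [  -0.05     0.90     0.00]
  [  -0.10     0.00     0.95]
Cofactors of I−A, C_ij = (−1)^(i+j)·(minor ij) (rows/columns in the sector order above):
  C_11 = (0.90)(0.95) − (0.00)(0.00) = 0.8550
  C_12 = −[(-0.05)(0.95) − (0.00)(-0.10)] = 0.0475
  C_13 = (-0.05)(0.00) − (0.90)(-0.10) = 0.0900
  C_21 = −[(-0.05)(0.95) − (-0.25)(0.00)] = 0.0475
  C_22 = (0.60)(0.95) − (-0.25)(-0.10) = 0.5450
  C_23 = −[(0.60)(0.00) − (-0.05)(-0.10)] = 0.0050
  C_31 = (-0.05)(0.00) − (-0.25)(0.90) = 0.2250
  C_32 = −[(0.60)(0.00) − (-0.25)(-0.05)] = 0.0125
  C_33 = (0.60)(0.90) − (-0.05)(-0.05) = 0.5375
det(I−A) = Σ_j (I−A)_1j·C_1j = (0.60)(0.8550) + (-0.05)(0.0475) + (-0.25)(0.0900) = 0.488125
adj(I−A) = Cᵀ =
  [ 0.8550   0.0475   0.2250]
  [ 0.0475   0.5450   0.0125]
  [ 0.0900   0.0050   0.5375]
(I − A)⁻¹ = adj(I−A) / det(I−A) ≈
  [   1.7516     0.0973     0.4609]
  [   0.0973     1.1165     0.0256]
  [   0.1844     0.0102     1.1012]
Δx = (I − A)⁻¹ Δd with Δd having +60 in the Printing component and 0 elsewhere.
So Δx_P = L_PP · (+60), where L_PP = adj(I−A)_PP / det(I−A) = 0.5450 / 0.488125.
Δx_P = 0.5450 × (+60) / 0.488125 = 32.70 / 0.488125 ≈ 66.99.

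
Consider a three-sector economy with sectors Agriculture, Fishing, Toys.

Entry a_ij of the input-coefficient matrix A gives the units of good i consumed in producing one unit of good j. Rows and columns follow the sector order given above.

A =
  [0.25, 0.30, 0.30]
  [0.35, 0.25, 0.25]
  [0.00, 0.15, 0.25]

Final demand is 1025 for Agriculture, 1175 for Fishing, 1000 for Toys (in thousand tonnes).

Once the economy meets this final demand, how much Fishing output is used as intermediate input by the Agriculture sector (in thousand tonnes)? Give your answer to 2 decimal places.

I − A =
  [   0.75    -0.30    -0.30]
  [  -0.35     0.75    -0.25]
  [   0.00    -0.15     0.75]
Cofactors of I−A, C_ij = (−1)^(i+j)·(minor ij) (rows/columns in the sector order above):
  C_11 = (0.75)(0.75) − (-0.25)(-0.15) = 0.5250
  C_12 = −[(-0.35)(0.75) − (-0.25)(0.00)] = 0.2625
  C_13 = (-0.35)(-0.15) − (0.75)(0.00) = 0.0525
  C_21 = −[(-0.30)(0.75) − (-0.30)(-0.15)] = 0.2700
  C_22 = (0.75)(0.75) − (-0.30)(0.00) = 0.5625
  C_23 = −[(0.75)(-0.15) − (-0.30)(0.00)] = 0.1125
  C_31 = (-0.30)(-0.25) − (-0.30)(0.75) = 0.3000
  C_32 = −[(0.75)(-0.25) − (-0.30)(-0.35)] = 0.2925
  C_33 = (0.75)(0.75) − (-0.30)(-0.35) = 0.4575
det(I−A) = Σ_j (I−A)_1j·C_1j = (0.75)(0.5250) + (-0.30)(0.2625) + (-0.30)(0.0525) = 0.29925
adj(I−A) = Cᵀ =
  [ 0.5250   0.2700   0.3000]
  [ 0.2625   0.5625   0.2925]
  [ 0.0525   0.1125   0.4575]
(I − A)⁻¹ = adj(I−A) / det(I−A) ≈
  [   1.7544     0.9023     1.0025]
  [   0.8772     1.8797     0.9774]
  [   0.1754     0.3759     1.5288]
First solve x = (I − A)⁻¹ d = adj(I−A)·d / det(I−A); in particular x_A = (0.5250·1025 + 0.2700·1175 + 0.3000·1000) / 0.29925 = 1155.375 / 0.29925 ≈ 3860.9023.
Intermediate flow from F to A: z_FA = a_FA · x_A = 0.35 × 1155.375 / 0.29925 = 404.38125 / 0.29925 ≈ 1351.32.

z_FA = 1351.32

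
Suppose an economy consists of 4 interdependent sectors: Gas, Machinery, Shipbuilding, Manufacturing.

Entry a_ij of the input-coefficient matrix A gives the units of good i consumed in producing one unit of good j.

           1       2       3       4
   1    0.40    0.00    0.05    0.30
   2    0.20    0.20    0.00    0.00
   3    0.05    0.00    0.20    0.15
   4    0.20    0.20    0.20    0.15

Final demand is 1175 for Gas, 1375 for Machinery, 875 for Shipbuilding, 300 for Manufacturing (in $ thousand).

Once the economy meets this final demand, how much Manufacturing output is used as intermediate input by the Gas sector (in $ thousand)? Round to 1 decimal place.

z_41 = 627.1

I − A =
  [   0.60     0.00    -0.05    -0.30]
  [  -0.20     0.80     0.00     0.00]
  [  -0.05     0.00     0.80    -0.15]
  [  -0.20    -0.20    -0.20     0.85]
Compute the cofactors C_ij = (−1)^(i+j)·(3×3 minor ij) of I−A; the adjugate is their transpose:
adj(I−A) = Cᵀ =
  [ 0.520000   0.049500   0.082000   0.198000]
  [ 0.130000   0.335375   0.020500   0.049500]
  [ 0.064000   0.021000   0.348000   0.084000]
  [ 0.168000   0.095500   0.106000   0.382000]
det(I−A) = Σ_j (I−A)_1j·C_1j = (0.60)(0.520000) + (0.00)(0.130000) + (-0.05)(0.064000) + (-0.30)(0.168000) = 0.2584
(I − A)⁻¹ = adj(I−A) / det(I−A) ≈
  [   2.0124     0.1916     0.3173     0.7663]
  [   0.5031     1.2979     0.0793     0.1916]
  [   0.2477     0.0813     1.3467     0.3251]
  [   0.6502     0.3696     0.4102     1.4783]
First solve x = (I − A)⁻¹ d = adj(I−A)·d / det(I−A); in particular x_1 = (0.520000·1175 + 0.049500·1375 + 0.082000·875 + 0.198000·300) / 0.2584 = 810.2125 / 0.2584 ≈ 3135.497.
Intermediate flow from 4 to 1: z_41 = a_41 · x_1 = 0.20 × 810.2125 / 0.2584 = 162.0425 / 0.2584 ≈ 627.1.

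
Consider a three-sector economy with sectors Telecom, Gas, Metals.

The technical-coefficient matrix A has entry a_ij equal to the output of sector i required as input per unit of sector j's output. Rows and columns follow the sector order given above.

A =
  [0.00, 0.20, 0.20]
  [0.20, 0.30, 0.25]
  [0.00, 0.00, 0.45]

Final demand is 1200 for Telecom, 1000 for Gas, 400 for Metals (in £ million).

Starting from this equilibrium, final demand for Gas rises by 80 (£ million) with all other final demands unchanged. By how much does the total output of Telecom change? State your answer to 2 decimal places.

I − A =
  [   1.00    -0.20    -0.20]
  [  -0.20     0.70    -0.25]
  [   0.00     0.00     0.55]
Cofactors of I−A, C_ij = (−1)^(i+j)·(minor ij) (rows/columns in the sector order above):
  C_11 = (0.70)(0.55) − (-0.25)(0.00) = 0.3850
  C_12 = −[(-0.20)(0.55) − (-0.25)(0.00)] = 0.1100
  C_13 = (-0.20)(0.00) − (0.70)(0.00) = 0.0000
  C_21 = −[(-0.20)(0.55) − (-0.20)(0.00)] = 0.1100
  C_22 = (1.00)(0.55) − (-0.20)(0.00) = 0.5500
  C_23 = −[(1.00)(0.00) − (-0.20)(0.00)] = 0.0000
  C_31 = (-0.20)(-0.25) − (-0.20)(0.70) = 0.1900
  C_32 = −[(1.00)(-0.25) − (-0.20)(-0.20)] = 0.2900
  C_33 = (1.00)(0.70) − (-0.20)(-0.20) = 0.6600
det(I−A) = Σ_j (I−A)_1j·C_1j = (1.00)(0.3850) + (-0.20)(0.1100) + (-0.20)(0.0000) = 0.3630
adj(I−A) = Cᵀ =
  [ 0.3850   0.1100   0.1900]
  [ 0.1100   0.5500   0.2900]
  [ 0.0000   0.0000   0.6600]
(I − A)⁻¹ = adj(I−A) / det(I−A) ≈
  [   1.0606     0.3030     0.5234]
  [   0.3030     1.5152     0.7989]
  [   0.0000     0.0000     1.8182]
Δx = (I − A)⁻¹ Δd with Δd having +80 in the Gas component and 0 elsewhere.
So Δx_T = L_TG · (+80), where L_TG = adj(I−A)_TG / det(I−A) = 0.1100 / 0.3630.
Δx_T = 0.1100 × (+80) / 0.3630 = 8.80 / 0.3630 ≈ 24.24.

Δx_T = 24.24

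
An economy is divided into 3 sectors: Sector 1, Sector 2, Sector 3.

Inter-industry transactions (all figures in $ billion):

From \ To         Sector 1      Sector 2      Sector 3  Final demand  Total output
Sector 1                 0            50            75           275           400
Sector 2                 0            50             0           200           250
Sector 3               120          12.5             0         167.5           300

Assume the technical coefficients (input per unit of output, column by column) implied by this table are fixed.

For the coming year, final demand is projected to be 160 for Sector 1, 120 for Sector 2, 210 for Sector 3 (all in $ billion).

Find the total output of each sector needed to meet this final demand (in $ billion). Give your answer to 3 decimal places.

x_1 = 264.189, x_2 = 150.000, x_3 = 296.757

Technical coefficients a_ij = z_ij / X_j:
  a_11 = 0/400 = 0.00, a_21 = 0/400 = 0.00, a_31 = 120/400 = 0.30
  a_12 = 50/250 = 0.20, a_22 = 50/250 = 0.20, a_32 = 12.5/250 = 0.05
  a_13 = 75/300 = 0.25, a_23 = 0/300 = 0.00, a_33 = 0/300 = 0.00
I − A =
  [   1.00    -0.20    -0.25]
  [   0.00     0.80     0.00]
  [  -0.30    -0.05     1.00]
Cofactors of I−A, C_ij = (−1)^(i+j)·(minor ij) (rows/columns in the sector order above):
  C_11 = (0.80)(1.00) − (0.00)(-0.05) = 0.8000
  C_12 = −[(0.00)(1.00) − (0.00)(-0.30)] = 0.0000
  C_13 = (0.00)(-0.05) − (0.80)(-0.30) = 0.2400
  C_21 = −[(-0.20)(1.00) − (-0.25)(-0.05)] = 0.2125
  C_22 = (1.00)(1.00) − (-0.25)(-0.30) = 0.9250
  C_23 = −[(1.00)(-0.05) − (-0.20)(-0.30)] = 0.1100
  C_31 = (-0.20)(0.00) − (-0.25)(0.80) = 0.2000
  C_32 = −[(1.00)(0.00) − (-0.25)(0.00)] = 0.0000
  C_33 = (1.00)(0.80) − (-0.20)(0.00) = 0.8000
det(I−A) = Σ_j (I−A)_1j·C_1j = (1.00)(0.8000) + (-0.20)(0.0000) + (-0.25)(0.2400) = 0.7400
adj(I−A) = Cᵀ =
  [ 0.8000   0.2125   0.2000]
  [ 0.0000   0.9250   0.0000]
  [ 0.2400   0.1100   0.8000]
(I − A)⁻¹ = adj(I−A) / det(I−A) ≈
  [   1.0811     0.2872     0.2703]
  [   0.0000     1.2500     0.0000]
  [   0.3243     0.1486     1.0811]
x = (I − A)⁻¹ d = adj(I−A)·d / det(I−A), with det(I−A) = 0.7400:
  x_1 = (0.8000·160 + 0.2125·120 + 0.2000·210) / 0.7400 = 195.50 / 0.7400 ≈ 264.189
  x_2 = (0.0000·160 + 0.9250·120 + 0.0000·210) / 0.7400 = 111.00 / 0.7400 = 150.000
  x_3 = (0.2400·160 + 0.1100·120 + 0.8000·210) / 0.7400 = 219.60 / 0.7400 ≈ 296.757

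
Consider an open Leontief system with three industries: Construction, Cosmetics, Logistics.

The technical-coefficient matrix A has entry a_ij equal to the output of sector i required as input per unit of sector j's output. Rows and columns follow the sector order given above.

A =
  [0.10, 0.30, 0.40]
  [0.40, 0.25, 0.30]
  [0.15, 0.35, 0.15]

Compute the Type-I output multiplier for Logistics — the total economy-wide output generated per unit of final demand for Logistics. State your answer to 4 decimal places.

I − A =
  [   0.90    -0.30    -0.40]
  [  -0.40     0.75    -0.30]
  [  -0.15    -0.35     0.85]
Cofactors of I−A, C_ij = (−1)^(i+j)·(minor ij) (rows/columns in the sector order above):
  C_11 = (0.75)(0.85) − (-0.30)(-0.35) = 0.5325
  C_12 = −[(-0.40)(0.85) − (-0.30)(-0.15)] = 0.3850
  C_13 = (-0.40)(-0.35) − (0.75)(-0.15) = 0.2525
  C_21 = −[(-0.30)(0.85) − (-0.40)(-0.35)] = 0.3950
  C_22 = (0.90)(0.85) − (-0.40)(-0.15) = 0.7050
  C_23 = −[(0.90)(-0.35) − (-0.30)(-0.15)] = 0.3600
  C_31 = (-0.30)(-0.30) − (-0.40)(0.75) = 0.3900
  C_32 = −[(0.90)(-0.30) − (-0.40)(-0.40)] = 0.4300
  C_33 = (0.90)(0.75) − (-0.30)(-0.40) = 0.5550
det(I−A) = Σ_j (I−A)_1j·C_1j = (0.90)(0.5325) + (-0.30)(0.3850) + (-0.40)(0.2525) = 0.26275
adj(I−A) = Cᵀ =
  [ 0.5325   0.3950   0.3900]
  [ 0.3850   0.7050   0.4300]
  [ 0.2525   0.3600   0.5550]
(I − A)⁻¹ = adj(I−A) / det(I−A) ≈
  [   2.02664     1.50333     1.48430]
  [   1.46527     2.68316     1.63654]
  [   0.96099     1.37012     2.11227]
The output multiplier for sector j is the column-j sum of the Leontief inverse (I − A)⁻¹ = adj(I−A) / det(I−A).
Column 3 of adj(I−A): (0.3900, 0.4300, 0.5550); det(I−A) = 0.26275.
m_3 = (0.3900 + 0.4300 + 0.5550) / 0.26275 = 1.375 / 0.26275 ≈ 5.2331.

m_3 = 5.2331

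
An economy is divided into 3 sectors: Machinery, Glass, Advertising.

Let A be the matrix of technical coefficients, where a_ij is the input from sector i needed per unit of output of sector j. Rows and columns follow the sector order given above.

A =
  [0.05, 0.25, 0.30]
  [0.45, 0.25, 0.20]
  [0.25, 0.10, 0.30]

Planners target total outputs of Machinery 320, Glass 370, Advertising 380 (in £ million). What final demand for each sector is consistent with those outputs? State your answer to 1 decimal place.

d_M = 97.5, d_G = 57.5, d_A = 149.0

I − A =
  [   0.95    -0.25    -0.30]
  [  -0.45     0.75    -0.20]
  [  -0.25    -0.10     0.70]
d = (I − A) x:
  d_M = (+0.95)·320 + (-0.25)·370 + (-0.30)·380 = 97.5
  d_G = (-0.45)·320 + (+0.75)·370 + (-0.20)·380 = 57.5
  d_A = (-0.25)·320 + (-0.10)·370 + (+0.70)·380 = 149.0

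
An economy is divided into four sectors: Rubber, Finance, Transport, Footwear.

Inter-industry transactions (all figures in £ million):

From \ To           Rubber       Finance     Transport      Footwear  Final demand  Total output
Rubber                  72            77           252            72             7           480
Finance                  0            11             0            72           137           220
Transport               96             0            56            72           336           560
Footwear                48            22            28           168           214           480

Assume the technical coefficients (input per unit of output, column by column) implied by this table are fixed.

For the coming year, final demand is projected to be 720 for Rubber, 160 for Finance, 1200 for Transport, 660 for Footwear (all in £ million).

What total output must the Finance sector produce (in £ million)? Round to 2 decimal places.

x_2 = 424.52

Technical coefficients a_ij = z_ij / X_j:
  a_11 = 72/480 = 0.15, a_21 = 0/480 = 0.00, a_31 = 96/480 = 0.20, a_41 = 48/480 = 0.10
  a_12 = 77/220 = 0.35, a_22 = 11/220 = 0.05, a_32 = 0/220 = 0.00, a_42 = 22/220 = 0.10
  a_13 = 252/560 = 0.45, a_23 = 0/560 = 0.00, a_33 = 56/560 = 0.10, a_43 = 28/560 = 0.05
  a_14 = 72/480 = 0.15, a_24 = 72/480 = 0.15, a_34 = 72/480 = 0.15, a_44 = 168/480 = 0.35
I − A =
  [   0.85    -0.35    -0.45    -0.15]
  [   0.00     0.95     0.00    -0.15]
  [  -0.20     0.00     0.90    -0.15]
  [  -0.10    -0.10    -0.05     0.65]
Compute the cofactors C_ij = (−1)^(i+j)·(3×3 minor ij) of I−A; the adjugate is their transpose:
adj(I−A) = Cᵀ =
  [ 0.535125   0.222375   0.280875   0.239625]
  [ 0.015000   0.410625   0.013125   0.101250]
  [ 0.134750   0.066500   0.492625   0.160125]
  [ 0.095000   0.102500   0.083125   0.641250]
det(I−A) = Σ_j (I−A)_1j·C_1j = (0.85)(0.535125) + (-0.35)(0.015000) + (-0.45)(0.134750) + (-0.15)(0.095000) = 0.37471875
(I − A)⁻¹ = adj(I−A) / det(I−A) ≈
  [   1.4281     0.5934     0.7496     0.6395]
  [   0.0400     1.0958     0.0350     0.2702]
  [   0.3596     0.1775     1.3147     0.4273]
  [   0.2535     0.2735     0.2218     1.7113]
x = (I − A)⁻¹ d = adj(I−A)·d / det(I−A), with det(I−A) = 0.37471875:
  x_1 = (0.535125·720 + 0.222375·160 + 0.280875·1200 + 0.239625·660) / 0.37471875 = 916.0725 / 0.37471875 ≈ 2444.69
  x_2 = (0.015000·720 + 0.410625·160 + 0.013125·1200 + 0.101250·660) / 0.37471875 = 159.075 / 0.37471875 ≈ 424.52
  x_3 = (0.134750·720 + 0.066500·160 + 0.492625·1200 + 0.160125·660) / 0.37471875 = 804.4925 / 0.37471875 ≈ 2146.92
  x_4 = (0.095000·720 + 0.102500·160 + 0.083125·1200 + 0.641250·660) / 0.37471875 = 607.775 / 0.37471875 ≈ 1621.95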